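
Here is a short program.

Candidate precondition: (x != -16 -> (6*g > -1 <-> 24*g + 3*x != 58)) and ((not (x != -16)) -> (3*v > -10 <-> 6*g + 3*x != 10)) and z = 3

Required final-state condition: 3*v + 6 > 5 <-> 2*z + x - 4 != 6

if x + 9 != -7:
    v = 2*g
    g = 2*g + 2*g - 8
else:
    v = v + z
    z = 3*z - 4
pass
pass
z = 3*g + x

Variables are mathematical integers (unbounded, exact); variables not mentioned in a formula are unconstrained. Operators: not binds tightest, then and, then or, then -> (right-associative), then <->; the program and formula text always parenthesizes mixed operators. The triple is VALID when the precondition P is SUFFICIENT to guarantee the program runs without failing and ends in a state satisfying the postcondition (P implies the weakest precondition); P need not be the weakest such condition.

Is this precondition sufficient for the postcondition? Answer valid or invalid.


Working backward. After the program, the postcondition 3*v + 6 > 5 <-> 2*z + x - 4 != 6 must hold; in canonical form it is 3*v > -1 <-> x + 2*z != 10.
Before z := 3*g + x: 3*v > -1 <-> 6*g + 3*x != 10
Before skip: 3*v > -1 <-> 6*g + 3*x != 10
Before skip: 3*v > -1 <-> 6*g + 3*x != 10
Then branch requires 6*g > -1 <-> 24*g + 3*x != 58; else branch requires 3*v + 3*z > -1 <-> 6*g + 3*x != 10.
Before the if: (x != -16 -> (6*g > -1 <-> 24*g + 3*x != 58)) and ((not (x != -16)) -> (3*v + 3*z > -1 <-> 6*g + 3*x != 10))
The weakest precondition is (x != -16 -> (6*g > -1 <-> 24*g + 3*x != 58)) and ((not (x != -16)) -> (3*v + 3*z > -1 <-> 6*g + 3*x != 10)).
Check whether (x != -16 -> (6*g > -1 <-> 24*g + 3*x != 58)) and ((not (x != -16)) -> (3*v > -10 <-> 6*g + 3*x != 10)) and z = 3 implies it.
Every state satisfying the precondition satisfies the weakest precondition: the implication holds.
Answer: valid


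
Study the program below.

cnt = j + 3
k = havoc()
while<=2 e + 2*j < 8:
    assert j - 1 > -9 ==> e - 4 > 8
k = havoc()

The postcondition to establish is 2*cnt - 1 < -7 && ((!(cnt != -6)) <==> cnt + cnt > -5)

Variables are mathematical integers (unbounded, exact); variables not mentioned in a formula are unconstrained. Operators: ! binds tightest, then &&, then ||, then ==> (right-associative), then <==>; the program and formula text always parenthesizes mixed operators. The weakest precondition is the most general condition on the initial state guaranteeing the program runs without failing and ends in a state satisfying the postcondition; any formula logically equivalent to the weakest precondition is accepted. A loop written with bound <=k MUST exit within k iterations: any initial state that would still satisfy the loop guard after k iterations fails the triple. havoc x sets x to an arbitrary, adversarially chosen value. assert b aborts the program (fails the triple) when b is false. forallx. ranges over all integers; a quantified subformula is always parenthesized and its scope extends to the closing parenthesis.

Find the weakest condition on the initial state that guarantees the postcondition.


Working backward. After the program, the postcondition 2*cnt - 1 < -7 && ((!(cnt != -6)) <==> cnt + cnt > -5) must hold; in canonical form it is 2*cnt < -6 && ((!(cnt != -6)) <==> 2*cnt > -5).
Before havoc k: 2*cnt < -6 && ((!(cnt != -6)) <==> 2*cnt > -5)
Before the loop (bound <=2), unroll the exhaustion recursion (WP_0 = exit-now case; WP_j = one more guarded iteration, up to j = 2):
  WP_0: (!(e + 2*j < 8)) && 2*cnt < -6 && ((!(cnt != -6)) <==> 2*cnt > -5)
  WP_1: (e + 2*j < 8 ==> ((j > -8 ==> e > 12) && (!(e + 2*j < 8)) && 2*cnt < -6 && ((!(cnt != -6)) <==> 2*cnt > -5))) && ((!(e + 2*j < 8)) ==> (2*cnt < -6 && ((!(cnt != -6)) <==> 2*cnt > -5)))
  WP_2: (e + 2*j < 8 ==> ((j > -8 ==> e > 12) && (e + 2*j < 8 ==> ((j > -8 ==> e > 12) && (!(e + 2*j < 8)) && 2*cnt < -6 && ((!(cnt != -6)) <==> 2*cnt > -5))) && ((!(e + 2*j < 8)) ==> (2*cnt < -6 && ((!(cnt != -6)) <==> 2*cnt > -5))))) && ((!(e + 2*j < 8)) ==> (2*cnt < -6 && ((!(cnt != -6)) <==> 2*cnt > -5)))
So before the loop: (e + 2*j < 8 ==> ((j > -8 ==> e > 12) && (e + 2*j < 8 ==> ((j > -8 ==> e > 12) && (!(e + 2*j < 8)) && 2*cnt < -6 && ((!(cnt != -6)) <==> 2*cnt > -5))) && ((!(e + 2*j < 8)) ==> (2*cnt < -6 && ((!(cnt != -6)) <==> 2*cnt > -5))))) && ((!(e + 2*j < 8)) ==> (2*cnt < -6 && ((!(cnt != -6)) <==> 2*cnt > -5)))
Before havoc k: (e + 2*j < 8 ==> ((j > -8 ==> e > 12) && (e + 2*j < 8 ==> ((j > -8 ==> e > 12) && (!(e + 2*j < 8)) && 2*cnt < -6 && ((!(cnt != -6)) <==> 2*cnt > -5))) && ((!(e + 2*j < 8)) ==> (2*cnt < -6 && ((!(cnt != -6)) <==> 2*cnt > -5))))) && ((!(e + 2*j < 8)) ==> (2*cnt < -6 && ((!(cnt != -6)) <==> 2*cnt > -5)))
Before cnt := j + 3: (e + 2*j < 8 ==> ((j > -8 ==> e > 12) && (e + 2*j < 8 ==> ((j > -8 ==> e > 12) && (!(e + 2*j < 8)) && 2*j < -12 && ((!(j != -9)) <==> 2*j > -11))) && ((!(e + 2*j < 8)) ==> (2*j < -12 && ((!(j != -9)) <==> 2*j > -11))))) && ((!(e + 2*j < 8)) ==> (2*j < -12 && ((!(j != -9)) <==> 2*j > -11)))
Answer: WP = (e + 2*j < 8 ==> ((j > -8 ==> e > 12) && (e + 2*j < 8 ==> ((j > -8 ==> e > 12) && (!(e + 2*j < 8)) && 2*j < -12 && ((!(j != -9)) <==> 2*j > -11))) && ((!(e + 2*j < 8)) ==> (2*j < -12 && ((!(j != -9)) <==> 2*j > -11))))) && ((!(e + 2*j < 8)) ==> (2*j < -12 && ((!(j != -9)) <==> 2*j > -11)))


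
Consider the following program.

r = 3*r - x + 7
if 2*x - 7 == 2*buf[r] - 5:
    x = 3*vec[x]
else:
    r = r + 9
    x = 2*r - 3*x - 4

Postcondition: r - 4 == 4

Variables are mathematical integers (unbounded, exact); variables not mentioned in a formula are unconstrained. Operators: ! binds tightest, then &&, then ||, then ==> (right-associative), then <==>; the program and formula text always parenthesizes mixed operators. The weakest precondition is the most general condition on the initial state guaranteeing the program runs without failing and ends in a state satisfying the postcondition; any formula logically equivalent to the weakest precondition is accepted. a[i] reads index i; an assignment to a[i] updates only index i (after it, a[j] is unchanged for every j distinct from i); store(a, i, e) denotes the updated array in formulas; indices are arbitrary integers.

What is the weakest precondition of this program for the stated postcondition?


Working backward. After the program, the postcondition r - 4 == 4 must hold; in canonical form it is r == 8.
Then branch requires r == 8; else branch requires r == -1.
Before the if: (2*x == 2*buf[r] + 2 ==> r == 8) && ((!(2*x == 2*buf[r] + 2)) ==> r == -1)
Before r := 3*r - x + 7: (2*x == 2*buf[3*r - x + 7] + 2 ==> 3*r == x + 1) && ((!(2*x == 2*buf[3*r - x + 7] + 2)) ==> 3*r == x - 8)
Answer: WP = (2*x == 2*buf[3*r - x + 7] + 2 ==> 3*r == x + 1) && ((!(2*x == 2*buf[3*r - x + 7] + 2)) ==> 3*r == x - 8)


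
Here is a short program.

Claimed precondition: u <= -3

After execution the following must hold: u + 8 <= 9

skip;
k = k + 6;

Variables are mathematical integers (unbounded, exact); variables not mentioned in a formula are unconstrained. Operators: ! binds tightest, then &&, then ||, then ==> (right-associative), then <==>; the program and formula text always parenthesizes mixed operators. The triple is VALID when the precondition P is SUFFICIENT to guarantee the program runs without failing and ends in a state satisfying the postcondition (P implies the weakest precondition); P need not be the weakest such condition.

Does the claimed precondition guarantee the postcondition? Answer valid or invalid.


Working backward. After the program, the postcondition u + 8 <= 9 must hold; in canonical form it is u <= 1.
Before k := k + 6: u <= 1
Before skip: u <= 1
The weakest precondition is u <= 1.
Check whether u <= -3 implies it.
Every state satisfying the precondition satisfies the weakest precondition: the implication holds.
Answer: valid


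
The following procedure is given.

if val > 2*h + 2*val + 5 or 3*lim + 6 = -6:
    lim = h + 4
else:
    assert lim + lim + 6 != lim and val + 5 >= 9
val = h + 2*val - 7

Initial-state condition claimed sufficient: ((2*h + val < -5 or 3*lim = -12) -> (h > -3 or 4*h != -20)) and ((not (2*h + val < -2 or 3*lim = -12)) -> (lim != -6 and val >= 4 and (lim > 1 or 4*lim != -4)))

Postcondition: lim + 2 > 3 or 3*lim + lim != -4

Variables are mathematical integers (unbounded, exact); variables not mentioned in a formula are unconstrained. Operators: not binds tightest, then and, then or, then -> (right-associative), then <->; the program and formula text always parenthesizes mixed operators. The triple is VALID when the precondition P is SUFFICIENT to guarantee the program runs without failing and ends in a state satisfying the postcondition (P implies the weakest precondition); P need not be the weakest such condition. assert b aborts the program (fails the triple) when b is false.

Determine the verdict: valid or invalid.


Working backward. After the program, the postcondition lim + 2 > 3 or 3*lim + lim != -4 must hold; in canonical form it is lim > 1 or 4*lim != -4.
Before val := h + 2*val - 7: lim > 1 or 4*lim != -4
Then branch requires h > -3 or 4*h != -20; else branch requires lim != -6 and val >= 4 and (lim > 1 or 4*lim != -4).
Before the if: ((2*h + val < -5 or 3*lim = -12) -> (h > -3 or 4*h != -20)) and ((not (2*h + val < -5 or 3*lim = -12)) -> (lim != -6 and val >= 4 and (lim > 1 or 4*lim != -4)))
The weakest precondition is ((2*h + val < -5 or 3*lim = -12) -> (h > -3 or 4*h != -20)) and ((not (2*h + val < -5 or 3*lim = -12)) -> (lim != -6 and val >= 4 and (lim > 1 or 4*lim != -4))).
Check whether ((2*h + val < -5 or 3*lim = -12) -> (h > -3 or 4*h != -20)) and ((not (2*h + val < -2 or 3*lim = -12)) -> (lim != -6 and val >= 4 and (lim > 1 or 4*lim != -4))) implies it.
Countermodel: at the initial state h = 0, lim = -6, val = -3, the precondition holds but the weakest precondition fails.
Answer: invalid


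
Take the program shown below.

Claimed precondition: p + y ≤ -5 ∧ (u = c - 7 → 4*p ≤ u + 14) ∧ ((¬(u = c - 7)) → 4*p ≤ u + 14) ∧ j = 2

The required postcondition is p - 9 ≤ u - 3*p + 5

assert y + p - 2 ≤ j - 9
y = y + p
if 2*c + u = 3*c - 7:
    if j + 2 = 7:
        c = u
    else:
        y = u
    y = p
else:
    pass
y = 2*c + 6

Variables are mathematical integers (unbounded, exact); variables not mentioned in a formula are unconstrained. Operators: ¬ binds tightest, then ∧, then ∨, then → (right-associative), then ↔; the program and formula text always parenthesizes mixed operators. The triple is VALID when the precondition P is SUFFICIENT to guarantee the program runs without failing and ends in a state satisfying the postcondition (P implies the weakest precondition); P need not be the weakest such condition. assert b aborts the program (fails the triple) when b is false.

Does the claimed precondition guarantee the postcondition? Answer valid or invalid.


Working backward. After the program, the postcondition p - 9 ≤ u - 3*p + 5 must hold; in canonical form it is 4*p ≤ u + 14.
Before y := 2*c + 6: 4*p ≤ u + 14
Then branch requires (j = 5 → 4*p ≤ u + 14) ∧ ((¬(j = 5)) → 4*p ≤ u + 14); else branch requires 4*p ≤ u + 14.
Before the if: (u = c - 7 → ((j = 5 → 4*p ≤ u + 14) ∧ ((¬(j = 5)) → 4*p ≤ u + 14))) ∧ ((¬(u = c - 7)) → 4*p ≤ u + 14)
Before y := y + p: (u = c - 7 → ((j = 5 → 4*p ≤ u + 14) ∧ ((¬(j = 5)) → 4*p ≤ u + 14))) ∧ ((¬(u = c - 7)) → 4*p ≤ u + 14)
Before assert y + p - 2 ≤ j - 9: p + y ≤ j - 7 ∧ (u = c - 7 → ((j = 5 → 4*p ≤ u + 14) ∧ ((¬(j = 5)) → 4*p ≤ u + 14))) ∧ ((¬(u = c - 7)) → 4*p ≤ u + 14)
The weakest precondition is p + y ≤ j - 7 ∧ (u = c - 7 → ((j = 5 → 4*p ≤ u + 14) ∧ ((¬(j = 5)) → 4*p ≤ u + 14))) ∧ ((¬(u = c - 7)) → 4*p ≤ u + 14).
Check whether p + y ≤ -5 ∧ (u = c - 7 → 4*p ≤ u + 14) ∧ ((¬(u = c - 7)) → 4*p ≤ u + 14) ∧ j = 2 implies it.
Every state satisfying the precondition satisfies the weakest precondition: the implication holds.
Answer: valid


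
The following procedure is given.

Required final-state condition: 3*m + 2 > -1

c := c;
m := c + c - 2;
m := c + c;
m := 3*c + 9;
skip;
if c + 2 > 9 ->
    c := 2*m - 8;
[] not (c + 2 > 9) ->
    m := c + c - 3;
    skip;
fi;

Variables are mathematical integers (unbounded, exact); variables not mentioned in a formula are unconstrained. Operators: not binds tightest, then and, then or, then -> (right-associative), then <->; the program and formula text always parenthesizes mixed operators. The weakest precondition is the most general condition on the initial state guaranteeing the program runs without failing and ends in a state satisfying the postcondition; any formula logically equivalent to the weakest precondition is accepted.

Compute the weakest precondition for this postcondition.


Working backward. After the program, the postcondition 3*m + 2 > -1 must hold; in canonical form it is 3*m > -3.
Then branch requires 3*m > -3; else branch requires 6*c > 6.
Before the if: (c > 7 -> 3*m > -3) and ((not (c > 7)) -> 6*c > 6)
Before skip: (c > 7 -> 3*m > -3) and ((not (c > 7)) -> 6*c > 6)
Before m := 3*c + 9: (c > 7 -> 9*c > -30) and ((not (c > 7)) -> 6*c > 6)
Before m := c + c: (c > 7 -> 9*c > -30) and ((not (c > 7)) -> 6*c > 6)
Before m := c + c - 2: (c > 7 -> 9*c > -30) and ((not (c > 7)) -> 6*c > 6)
Before c := c: (c > 7 -> 9*c > -30) and ((not (c > 7)) -> 6*c > 6)
Answer: WP = (c > 7 -> 9*c > -30) and ((not (c > 7)) -> 6*c > 6)


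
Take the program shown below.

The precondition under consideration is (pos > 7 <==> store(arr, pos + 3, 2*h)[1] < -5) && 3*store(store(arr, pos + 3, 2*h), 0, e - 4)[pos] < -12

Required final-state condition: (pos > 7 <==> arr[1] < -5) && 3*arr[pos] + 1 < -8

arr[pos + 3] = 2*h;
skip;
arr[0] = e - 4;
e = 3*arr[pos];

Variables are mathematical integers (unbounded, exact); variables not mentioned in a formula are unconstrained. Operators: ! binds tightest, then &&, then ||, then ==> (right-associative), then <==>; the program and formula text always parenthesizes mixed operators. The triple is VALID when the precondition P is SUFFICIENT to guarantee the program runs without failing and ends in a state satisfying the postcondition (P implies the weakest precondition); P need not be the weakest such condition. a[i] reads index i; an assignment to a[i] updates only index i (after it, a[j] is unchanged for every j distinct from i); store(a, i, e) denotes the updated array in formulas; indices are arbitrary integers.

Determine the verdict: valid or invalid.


Working backward. After the program, the postcondition (pos > 7 <==> arr[1] < -5) && 3*arr[pos] + 1 < -8 must hold; in canonical form it is (pos > 7 <==> arr[1] < -5) && 3*arr[pos] < -9.
Before e := 3*arr[pos]: (pos > 7 <==> arr[1] < -5) && 3*arr[pos] < -9
Before arr[0] := e - 4: (pos > 7 <==> arr[1] < -5) && 3*store(arr, 0, e - 4)[pos] < -9
Before skip: (pos > 7 <==> arr[1] < -5) && 3*store(arr, 0, e - 4)[pos] < -9
Before arr[pos + 3] := 2*h: (pos > 7 <==> store(arr, pos + 3, 2*h)[1] < -5) && 3*store(store(arr, pos + 3, 2*h), 0, e - 4)[pos] < -9
The weakest precondition is (pos > 7 <==> store(arr, pos + 3, 2*h)[1] < -5) && 3*store(store(arr, pos + 3, 2*h), 0, e - 4)[pos] < -9.
Check whether (pos > 7 <==> store(arr, pos + 3, 2*h)[1] < -5) && 3*store(store(arr, pos + 3, 2*h), 0, e - 4)[pos] < -12 implies it.
Every state satisfying the precondition satisfies the weakest precondition: the implication holds.
Answer: valid


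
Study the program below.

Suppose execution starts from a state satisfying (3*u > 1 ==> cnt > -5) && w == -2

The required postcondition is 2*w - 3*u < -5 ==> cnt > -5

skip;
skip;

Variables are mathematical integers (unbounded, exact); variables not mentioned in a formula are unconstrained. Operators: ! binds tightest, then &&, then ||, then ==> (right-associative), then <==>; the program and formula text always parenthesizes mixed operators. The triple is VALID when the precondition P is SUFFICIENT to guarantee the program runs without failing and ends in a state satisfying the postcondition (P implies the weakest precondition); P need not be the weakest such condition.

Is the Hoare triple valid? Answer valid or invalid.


Working backward. After the program, the postcondition 2*w - 3*u < -5 ==> cnt > -5 must hold; in canonical form it is 2*w < 3*u - 5 ==> cnt > -5.
Before skip: 2*w < 3*u - 5 ==> cnt > -5
Before skip: 2*w < 3*u - 5 ==> cnt > -5
The weakest precondition is 2*w < 3*u - 5 ==> cnt > -5.
Check whether (3*u > 1 ==> cnt > -5) && w == -2 implies it.
Every state satisfying the precondition satisfies the weakest precondition: the implication holds.
Answer: valid


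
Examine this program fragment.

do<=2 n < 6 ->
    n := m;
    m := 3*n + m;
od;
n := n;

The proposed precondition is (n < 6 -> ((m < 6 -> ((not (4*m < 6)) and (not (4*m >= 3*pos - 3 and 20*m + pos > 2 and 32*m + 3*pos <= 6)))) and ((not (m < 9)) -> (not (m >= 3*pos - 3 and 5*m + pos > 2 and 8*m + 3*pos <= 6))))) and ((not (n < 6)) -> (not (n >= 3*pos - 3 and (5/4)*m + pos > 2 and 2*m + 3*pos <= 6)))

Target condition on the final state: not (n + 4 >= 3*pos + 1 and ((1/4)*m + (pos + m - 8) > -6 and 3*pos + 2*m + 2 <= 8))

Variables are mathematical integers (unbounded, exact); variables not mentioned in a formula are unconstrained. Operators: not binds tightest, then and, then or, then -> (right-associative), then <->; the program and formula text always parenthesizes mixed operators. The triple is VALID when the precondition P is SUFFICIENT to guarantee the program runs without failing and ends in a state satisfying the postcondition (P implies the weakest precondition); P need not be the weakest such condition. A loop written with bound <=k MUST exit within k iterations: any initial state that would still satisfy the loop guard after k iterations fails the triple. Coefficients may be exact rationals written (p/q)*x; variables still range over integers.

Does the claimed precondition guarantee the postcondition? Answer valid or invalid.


Working backward. After the program, the postcondition not (n + 4 >= 3*pos + 1 and ((1/4)*m + (pos + m - 8) > -6 and 3*pos + 2*m + 2 <= 8)) must hold; in canonical form it is not (n >= 3*pos - 3 and (5/4)*m + pos > 2 and 2*m + 3*pos <= 6).
Before n := n: not (n >= 3*pos - 3 and (5/4)*m + pos > 2 and 2*m + 3*pos <= 6)
Before the loop (bound <=2), unroll the exhaustion recursion (WP_0 = exit-now case; WP_j = one more guarded iteration, up to j = 2):
  WP_0: (not (n < 6)) and (not (n >= 3*pos - 3 and (5/4)*m + pos > 2 and 2*m + 3*pos <= 6))
  WP_1: (n < 6 -> ((not (m < 6)) and (not (m >= 3*pos - 3 and 5*m + pos > 2 and 8*m + 3*pos <= 6)))) and ((not (n < 6)) -> (not (n >= 3*pos - 3 and (5/4)*m + pos > 2 and 2*m + 3*pos <= 6)))
  WP_2: (n < 6 -> ((m < 6 -> ((not (4*m < 6)) and (not (4*m >= 3*pos - 3 and 20*m + pos > 2 and 32*m + 3*pos <= 6)))) and ((not (m < 6)) -> (not (m >= 3*pos - 3 and 5*m + pos > 2 and 8*m + 3*pos <= 6))))) and ((not (n < 6)) -> (not (n >= 3*pos - 3 and (5/4)*m + pos > 2 and 2*m + 3*pos <= 6)))
So before the loop: (n < 6 -> ((m < 6 -> ((not (4*m < 6)) and (not (4*m >= 3*pos - 3 and 20*m + pos > 2 and 32*m + 3*pos <= 6)))) and ((not (m < 6)) -> (not (m >= 3*pos - 3 and 5*m + pos > 2 and 8*m + 3*pos <= 6))))) and ((not (n < 6)) -> (not (n >= 3*pos - 3 and (5/4)*m + pos > 2 and 2*m + 3*pos <= 6)))
The weakest precondition is (n < 6 -> ((m < 6 -> ((not (4*m < 6)) and (not (4*m >= 3*pos - 3 and 20*m + pos > 2 and 32*m + 3*pos <= 6)))) and ((not (m < 6)) -> (not (m >= 3*pos - 3 and 5*m + pos > 2 and 8*m + 3*pos <= 6))))) and ((not (n < 6)) -> (not (n >= 3*pos - 3 and (5/4)*m + pos > 2 and 2*m + 3*pos <= 6))).
Check whether (n < 6 -> ((m < 6 -> ((not (4*m < 6)) and (not (4*m >= 3*pos - 3 and 20*m + pos > 2 and 32*m + 3*pos <= 6)))) and ((not (m < 9)) -> (not (m >= 3*pos - 3 and 5*m + pos > 2 and 8*m + 3*pos <= 6))))) and ((not (n < 6)) -> (not (n >= 3*pos - 3 and (5/4)*m + pos > 2 and 2*m + 3*pos <= 6))) implies it.
Countermodel: at the initial state m = 6, n = 5, pos = -14, the precondition holds but the weakest precondition fails.
Answer: invalid


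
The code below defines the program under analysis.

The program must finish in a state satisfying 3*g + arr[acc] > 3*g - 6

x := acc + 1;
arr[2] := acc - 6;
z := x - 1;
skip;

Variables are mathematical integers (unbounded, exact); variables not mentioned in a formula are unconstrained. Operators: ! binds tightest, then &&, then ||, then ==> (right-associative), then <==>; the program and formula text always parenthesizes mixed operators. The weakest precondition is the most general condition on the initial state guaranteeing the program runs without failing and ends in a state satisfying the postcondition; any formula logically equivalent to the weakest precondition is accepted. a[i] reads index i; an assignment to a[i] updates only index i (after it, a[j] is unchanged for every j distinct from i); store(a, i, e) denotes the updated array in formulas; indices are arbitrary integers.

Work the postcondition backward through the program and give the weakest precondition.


Working backward. After the program, the postcondition 3*g + arr[acc] > 3*g - 6 must hold; in canonical form it is arr[acc] > -6.
Before skip: arr[acc] > -6
Before z := x - 1: arr[acc] > -6
Before arr[2] := acc - 6: store(arr, 2, acc - 6)[acc] > -6
Before x := acc + 1: store(arr, 2, acc - 6)[acc] > -6
Answer: WP = store(arr, 2, acc - 6)[acc] > -6


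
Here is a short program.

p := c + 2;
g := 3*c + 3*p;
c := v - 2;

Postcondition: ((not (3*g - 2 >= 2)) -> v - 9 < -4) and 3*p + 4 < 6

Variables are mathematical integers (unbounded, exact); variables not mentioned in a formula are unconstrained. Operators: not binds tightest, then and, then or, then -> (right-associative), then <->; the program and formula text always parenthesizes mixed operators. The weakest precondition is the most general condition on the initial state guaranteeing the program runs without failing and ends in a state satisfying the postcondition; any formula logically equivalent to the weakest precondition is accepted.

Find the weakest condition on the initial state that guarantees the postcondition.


Working backward. After the program, the postcondition ((not (3*g - 2 >= 2)) -> v - 9 < -4) and 3*p + 4 < 6 must hold; in canonical form it is ((not (3*g >= 4)) -> v < 5) and 3*p < 2.
Before c := v - 2: ((not (3*g >= 4)) -> v < 5) and 3*p < 2
Before g := 3*c + 3*p: ((not (9*c + 9*p >= 4)) -> v < 5) and 3*p < 2
Before p := c + 2: ((not (18*c >= -14)) -> v < 5) and 3*c < -4
Answer: WP = ((not (18*c >= -14)) -> v < 5) and 3*c < -4


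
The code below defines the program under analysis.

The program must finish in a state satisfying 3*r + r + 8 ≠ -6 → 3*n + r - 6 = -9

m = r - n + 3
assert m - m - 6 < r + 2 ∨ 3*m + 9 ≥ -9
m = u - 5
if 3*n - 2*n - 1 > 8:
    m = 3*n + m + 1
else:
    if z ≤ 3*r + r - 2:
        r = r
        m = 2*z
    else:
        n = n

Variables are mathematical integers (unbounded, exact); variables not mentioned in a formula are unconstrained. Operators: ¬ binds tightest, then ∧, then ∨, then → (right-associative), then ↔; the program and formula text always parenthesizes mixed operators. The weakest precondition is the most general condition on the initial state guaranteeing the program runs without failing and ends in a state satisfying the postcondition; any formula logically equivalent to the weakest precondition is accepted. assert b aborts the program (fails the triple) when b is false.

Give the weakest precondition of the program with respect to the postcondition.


Working backward. After the program, the postcondition 3*r + r + 8 ≠ -6 → 3*n + r - 6 = -9 must hold; in canonical form it is 4*r ≠ -14 → 3*n + r = -3.
Then branch requires 4*r ≠ -14 → 3*n + r = -3; else branch requires (z ≤ 4*r - 2 → (4*r ≠ -14 → 3*n + r = -3)) ∧ ((¬(z ≤ 4*r - 2)) → (4*r ≠ -14 → 3*n + r = -3)).
Before the if: (n > 9 → (4*r ≠ -14 → 3*n + r = -3)) ∧ ((¬(n > 9)) → ((z ≤ 4*r - 2 → (4*r ≠ -14 → 3*n + r = -3)) ∧ ((¬(z ≤ 4*r - 2)) → (4*r ≠ -14 → 3*n + r = -3))))
Before m := u - 5: (n > 9 → (4*r ≠ -14 → 3*n + r = -3)) ∧ ((¬(n > 9)) → ((z ≤ 4*r - 2 → (4*r ≠ -14 → 3*n + r = -3)) ∧ ((¬(z ≤ 4*r - 2)) → (4*r ≠ -14 → 3*n + r = -3))))
Before assert m - m - 6 < r + 2 ∨ 3*m + 9 ≥ -9: (r > -8 ∨ 3*m ≥ -18) ∧ (n > 9 → (4*r ≠ -14 → 3*n + r = -3)) ∧ ((¬(n > 9)) → ((z ≤ 4*r - 2 → (4*r ≠ -14 → 3*n + r = -3)) ∧ ((¬(z ≤ 4*r - 2)) → (4*r ≠ -14 → 3*n + r = -3))))
Before m := r - n + 3: (r > -8 ∨ 3*r ≥ 3*n - 27) ∧ (n > 9 → (4*r ≠ -14 → 3*n + r = -3)) ∧ ((¬(n > 9)) → ((z ≤ 4*r - 2 → (4*r ≠ -14 → 3*n + r = -3)) ∧ ((¬(z ≤ 4*r - 2)) → (4*r ≠ -14 → 3*n + r = -3))))
Answer: WP = (r > -8 ∨ 3*r ≥ 3*n - 27) ∧ (n > 9 → (4*r ≠ -14 → 3*n + r = -3)) ∧ ((¬(n > 9)) → ((z ≤ 4*r - 2 → (4*r ≠ -14 → 3*n + r = -3)) ∧ ((¬(z ≤ 4*r - 2)) → (4*r ≠ -14 → 3*n + r = -3))))


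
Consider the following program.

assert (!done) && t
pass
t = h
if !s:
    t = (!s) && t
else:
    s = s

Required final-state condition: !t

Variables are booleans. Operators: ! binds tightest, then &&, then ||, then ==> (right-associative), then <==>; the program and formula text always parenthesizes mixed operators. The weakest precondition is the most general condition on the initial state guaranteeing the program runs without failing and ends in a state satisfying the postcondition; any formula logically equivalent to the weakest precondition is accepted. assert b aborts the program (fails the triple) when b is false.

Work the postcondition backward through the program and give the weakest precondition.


Working backward. After the program, !t must hold.
Then branch requires !((!s) && t); else branch requires !t.
Before the if: ((!s) ==> (!((!s) && t))) && (s ==> (!t))
Before t := h: ((!s) ==> (!((!s) && h))) && (s ==> (!h))
Before skip: ((!s) ==> (!((!s) && h))) && (s ==> (!h))
Before assert (!done) && t: (!done) && t && ((!s) ==> (!((!s) && h))) && (s ==> (!h))
Answer: WP = (!done) && t && ((!s) ==> (!((!s) && h))) && (s ==> (!h))


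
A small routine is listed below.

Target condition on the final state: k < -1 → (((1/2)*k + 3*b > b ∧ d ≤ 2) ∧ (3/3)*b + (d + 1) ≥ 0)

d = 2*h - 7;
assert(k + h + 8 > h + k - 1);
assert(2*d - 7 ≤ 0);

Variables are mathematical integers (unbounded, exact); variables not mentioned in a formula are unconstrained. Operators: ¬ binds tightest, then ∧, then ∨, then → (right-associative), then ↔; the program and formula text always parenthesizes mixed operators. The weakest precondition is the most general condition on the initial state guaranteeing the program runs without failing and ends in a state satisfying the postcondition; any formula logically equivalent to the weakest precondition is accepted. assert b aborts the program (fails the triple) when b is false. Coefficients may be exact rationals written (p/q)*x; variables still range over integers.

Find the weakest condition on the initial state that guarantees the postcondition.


Working backward. After the program, the postcondition k < -1 → (((1/2)*k + 3*b > b ∧ d ≤ 2) ∧ (3/3)*b + (d + 1) ≥ 0) must hold; in canonical form it is k < -1 → (2*b + (1/2)*k > 0 ∧ d ≤ 2 ∧ b + d ≥ -1).
Before assert 2*d - 7 ≤ 0: 2*d ≤ 7 ∧ (k < -1 → (2*b + (1/2)*k > 0 ∧ d ≤ 2 ∧ b + d ≥ -1))
Before assert k + h + 8 > h + k - 1: 2*d ≤ 7 ∧ (k < -1 → (2*b + (1/2)*k > 0 ∧ d ≤ 2 ∧ b + d ≥ -1))
Before d := 2*h - 7: 4*h ≤ 21 ∧ (k < -1 → (2*b + (1/2)*k > 0 ∧ 2*h ≤ 9 ∧ b + 2*h ≥ 6))
Answer: WP = 4*h ≤ 21 ∧ (k < -1 → (2*b + (1/2)*k > 0 ∧ 2*h ≤ 9 ∧ b + 2*h ≥ 6))


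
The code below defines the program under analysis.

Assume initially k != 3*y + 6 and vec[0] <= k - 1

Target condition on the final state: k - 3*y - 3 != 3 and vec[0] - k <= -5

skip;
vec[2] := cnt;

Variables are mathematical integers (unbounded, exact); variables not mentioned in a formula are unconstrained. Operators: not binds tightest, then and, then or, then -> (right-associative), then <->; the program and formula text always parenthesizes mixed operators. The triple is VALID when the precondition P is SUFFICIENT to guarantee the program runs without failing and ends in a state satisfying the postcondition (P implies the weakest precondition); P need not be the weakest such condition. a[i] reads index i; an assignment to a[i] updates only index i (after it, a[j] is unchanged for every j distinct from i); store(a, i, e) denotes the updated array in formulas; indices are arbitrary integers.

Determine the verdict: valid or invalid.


Working backward. After the program, the postcondition k - 3*y - 3 != 3 and vec[0] - k <= -5 must hold; in canonical form it is k != 3*y + 6 and vec[0] <= k - 5.
Before vec[2] := cnt: k != 3*y + 6 and vec[0] <= k - 5
Before skip: k != 3*y + 6 and vec[0] <= k - 5
The weakest precondition is k != 3*y + 6 and vec[0] <= k - 5.
Check whether k != 3*y + 6 and vec[0] <= k - 1 implies it.
Countermodel: at the initial state k = 1, vec = {[0] = 0, elsewhere 0}, y = -2, the precondition holds but the weakest precondition fails.
Answer: invalid


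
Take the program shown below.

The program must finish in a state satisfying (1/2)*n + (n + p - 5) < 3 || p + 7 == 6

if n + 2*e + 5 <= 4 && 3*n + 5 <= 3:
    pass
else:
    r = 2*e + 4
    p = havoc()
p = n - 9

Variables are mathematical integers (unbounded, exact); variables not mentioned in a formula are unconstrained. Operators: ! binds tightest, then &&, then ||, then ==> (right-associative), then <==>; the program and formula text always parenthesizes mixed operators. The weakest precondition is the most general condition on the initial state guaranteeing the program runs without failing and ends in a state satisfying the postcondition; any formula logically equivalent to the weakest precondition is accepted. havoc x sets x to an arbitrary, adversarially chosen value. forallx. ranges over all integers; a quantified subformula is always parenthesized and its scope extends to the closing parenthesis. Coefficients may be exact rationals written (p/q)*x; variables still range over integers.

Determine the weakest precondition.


Working backward. After the program, the postcondition (1/2)*n + (n + p - 5) < 3 || p + 7 == 6 must hold; in canonical form it is (3/2)*n + p < 8 || p == -1.
Before p := n - 9: (5/2)*n < 17 || n == 8
Then branch requires (5/2)*n < 17 || n == 8; else branch requires (5/2)*n < 17 || n == 8.
Before the if: ((2*e + n <= -1 && 3*n <= -2) ==> ((5/2)*n < 17 || n == 8)) && ((!(2*e + n <= -1 && 3*n <= -2)) ==> ((5/2)*n < 17 || n == 8))
Answer: WP = ((2*e + n <= -1 && 3*n <= -2) ==> ((5/2)*n < 17 || n == 8)) && ((!(2*e + n <= -1 && 3*n <= -2)) ==> ((5/2)*n < 17 || n == 8))


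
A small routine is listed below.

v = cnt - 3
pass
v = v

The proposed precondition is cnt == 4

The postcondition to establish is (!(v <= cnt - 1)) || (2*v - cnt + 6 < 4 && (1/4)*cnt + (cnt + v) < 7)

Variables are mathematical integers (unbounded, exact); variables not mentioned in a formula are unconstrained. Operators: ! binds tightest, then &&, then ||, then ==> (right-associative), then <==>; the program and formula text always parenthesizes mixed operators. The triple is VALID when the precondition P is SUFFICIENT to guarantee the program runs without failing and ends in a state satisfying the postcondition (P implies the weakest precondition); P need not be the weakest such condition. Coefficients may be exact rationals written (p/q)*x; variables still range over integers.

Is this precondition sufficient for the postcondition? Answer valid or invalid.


Working backward. After the program, the postcondition (!(v <= cnt - 1)) || (2*v - cnt + 6 < 4 && (1/4)*cnt + (cnt + v) < 7) must hold; in canonical form it is (!(v <= cnt - 1)) || (2*v < cnt - 2 && (5/4)*cnt + v < 7).
Before v := v: (!(v <= cnt - 1)) || (2*v < cnt - 2 && (5/4)*cnt + v < 7)
Before skip: (!(v <= cnt - 1)) || (2*v < cnt - 2 && (5/4)*cnt + v < 7)
Before v := cnt - 3: cnt < 4 && (9/4)*cnt < 10
The weakest precondition is cnt < 4 && (9/4)*cnt < 10.
Check whether cnt == 4 implies it.
Countermodel: at the initial state cnt = 4, the precondition holds but the weakest precondition fails.
Answer: invalid


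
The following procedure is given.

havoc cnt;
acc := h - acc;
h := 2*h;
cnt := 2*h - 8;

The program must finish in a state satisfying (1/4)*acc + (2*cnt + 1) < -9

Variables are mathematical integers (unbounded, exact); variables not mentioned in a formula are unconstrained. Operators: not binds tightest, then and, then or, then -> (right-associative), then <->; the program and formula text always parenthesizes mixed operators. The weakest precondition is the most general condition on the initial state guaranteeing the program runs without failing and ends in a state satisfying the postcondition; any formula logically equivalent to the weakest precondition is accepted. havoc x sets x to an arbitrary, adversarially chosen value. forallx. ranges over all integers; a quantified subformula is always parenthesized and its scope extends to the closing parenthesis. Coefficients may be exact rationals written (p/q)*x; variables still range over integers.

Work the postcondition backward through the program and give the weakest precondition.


Working backward. After the program, the postcondition (1/4)*acc + (2*cnt + 1) < -9 must hold; in canonical form it is (1/4)*acc + 2*cnt < -10.
Before cnt := 2*h - 8: (1/4)*acc + 4*h < 6
Before h := 2*h: (1/4)*acc + 8*h < 6
Before acc := h - acc: (33/4)*h < (1/4)*acc + 6
Before havoc cnt: (33/4)*h < (1/4)*acc + 6
Answer: WP = (33/4)*h < (1/4)*acc + 6


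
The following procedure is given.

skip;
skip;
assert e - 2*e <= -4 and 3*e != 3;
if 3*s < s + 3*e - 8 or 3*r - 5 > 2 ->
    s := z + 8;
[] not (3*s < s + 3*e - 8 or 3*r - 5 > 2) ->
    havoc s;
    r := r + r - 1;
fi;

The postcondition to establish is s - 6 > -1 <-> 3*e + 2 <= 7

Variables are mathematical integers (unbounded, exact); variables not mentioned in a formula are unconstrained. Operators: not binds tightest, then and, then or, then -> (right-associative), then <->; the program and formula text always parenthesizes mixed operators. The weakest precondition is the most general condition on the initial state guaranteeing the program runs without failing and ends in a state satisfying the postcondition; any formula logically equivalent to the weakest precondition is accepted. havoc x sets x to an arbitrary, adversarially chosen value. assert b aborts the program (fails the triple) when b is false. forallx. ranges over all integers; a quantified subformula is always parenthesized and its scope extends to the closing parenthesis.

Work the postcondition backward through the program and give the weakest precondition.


Working backward. After the program, the postcondition s - 6 > -1 <-> 3*e + 2 <= 7 must hold; in canonical form it is s > 5 <-> 3*e <= 5.
Then branch requires z > -3 <-> 3*e <= 5; else branch requires forall s_1. (s_1 > 5 <-> 3*e <= 5).
Before the if: ((2*s < 3*e - 8 or 3*r > 7) -> (z > -3 <-> 3*e <= 5)) and ((not (2*s < 3*e - 8 or 3*r > 7)) -> (forall s_1. (s_1 > 5 <-> 3*e <= 5)))
Before assert e - 2*e <= -4 and 3*e != 3: e >= 4 and 3*e != 3 and ((2*s < 3*e - 8 or 3*r > 7) -> (z > -3 <-> 3*e <= 5)) and ((not (2*s < 3*e - 8 or 3*r > 7)) -> (forall s_1. (s_1 > 5 <-> 3*e <= 5)))
Before skip: e >= 4 and 3*e != 3 and ((2*s < 3*e - 8 or 3*r > 7) -> (z > -3 <-> 3*e <= 5)) and ((not (2*s < 3*e - 8 or 3*r > 7)) -> (forall s_1. (s_1 > 5 <-> 3*e <= 5)))
Before skip: e >= 4 and 3*e != 3 and ((2*s < 3*e - 8 or 3*r > 7) -> (z > -3 <-> 3*e <= 5)) and ((not (2*s < 3*e - 8 or 3*r > 7)) -> (forall s_1. (s_1 > 5 <-> 3*e <= 5)))
Answer: WP = e >= 4 and 3*e != 3 and ((2*s < 3*e - 8 or 3*r > 7) -> (z > -3 <-> 3*e <= 5)) and ((not (2*s < 3*e - 8 or 3*r > 7)) -> (forall s_1. (s_1 > 5 <-> 3*e <= 5)))


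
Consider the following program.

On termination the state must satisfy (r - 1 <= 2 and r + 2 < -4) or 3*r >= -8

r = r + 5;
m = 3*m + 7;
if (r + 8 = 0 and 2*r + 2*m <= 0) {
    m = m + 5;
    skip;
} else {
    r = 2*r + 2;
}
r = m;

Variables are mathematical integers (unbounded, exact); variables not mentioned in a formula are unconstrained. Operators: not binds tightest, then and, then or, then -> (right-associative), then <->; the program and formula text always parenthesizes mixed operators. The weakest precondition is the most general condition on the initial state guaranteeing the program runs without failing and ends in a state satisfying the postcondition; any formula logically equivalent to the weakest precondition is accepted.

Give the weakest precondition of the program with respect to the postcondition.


Working backward. After the program, the postcondition (r - 1 <= 2 and r + 2 < -4) or 3*r >= -8 must hold; in canonical form it is (r <= 3 and r < -6) or 3*r >= -8.
Before r := m: (m <= 3 and m < -6) or 3*m >= -8
Then branch requires (m <= -2 and m < -11) or 3*m >= -23; else branch requires (m <= 3 and m < -6) or 3*m >= -8.
Before the if: ((r = -8 and 2*m + 2*r <= 0) -> ((m <= -2 and m < -11) or 3*m >= -23)) and ((not (r = -8 and 2*m + 2*r <= 0)) -> ((m <= 3 and m < -6) or 3*m >= -8))
Before m := 3*m + 7: ((r = -8 and 6*m + 2*r <= -14) -> ((3*m <= -9 and 3*m < -18) or 9*m >= -44)) and ((not (r = -8 and 6*m + 2*r <= -14)) -> ((3*m <= -4 and 3*m < -13) or 9*m >= -29))
Before r := r + 5: ((r = -13 and 6*m + 2*r <= -24) -> ((3*m <= -9 and 3*m < -18) or 9*m >= -44)) and ((not (r = -13 and 6*m + 2*r <= -24)) -> ((3*m <= -4 and 3*m < -13) or 9*m >= -29))
Answer: WP = ((r = -13 and 6*m + 2*r <= -24) -> ((3*m <= -9 and 3*m < -18) or 9*m >= -44)) and ((not (r = -13 and 6*m + 2*r <= -24)) -> ((3*m <= -4 and 3*m < -13) or 9*m >= -29))


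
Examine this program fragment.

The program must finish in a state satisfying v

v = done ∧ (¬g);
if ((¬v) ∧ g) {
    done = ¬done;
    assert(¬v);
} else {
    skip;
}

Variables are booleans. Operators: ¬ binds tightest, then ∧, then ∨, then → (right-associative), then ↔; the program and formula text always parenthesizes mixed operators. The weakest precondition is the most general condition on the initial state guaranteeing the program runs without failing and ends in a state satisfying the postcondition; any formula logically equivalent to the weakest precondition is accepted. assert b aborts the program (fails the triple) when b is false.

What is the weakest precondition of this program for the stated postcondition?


Working backward. After the program, v must hold.
Then branch requires false; else branch requires v.
Before the if: (¬((¬v) ∧ g)) ∧ ((¬((¬v) ∧ g)) → v)
Before v := done ∧ (¬g): (¬((¬(done ∧ (¬g))) ∧ g)) ∧ ((¬((¬(done ∧ (¬g))) ∧ g)) → (done ∧ (¬g)))
Answer: WP = (¬((¬(done ∧ (¬g))) ∧ g)) ∧ ((¬((¬(done ∧ (¬g))) ∧ g)) → (done ∧ (¬g)))


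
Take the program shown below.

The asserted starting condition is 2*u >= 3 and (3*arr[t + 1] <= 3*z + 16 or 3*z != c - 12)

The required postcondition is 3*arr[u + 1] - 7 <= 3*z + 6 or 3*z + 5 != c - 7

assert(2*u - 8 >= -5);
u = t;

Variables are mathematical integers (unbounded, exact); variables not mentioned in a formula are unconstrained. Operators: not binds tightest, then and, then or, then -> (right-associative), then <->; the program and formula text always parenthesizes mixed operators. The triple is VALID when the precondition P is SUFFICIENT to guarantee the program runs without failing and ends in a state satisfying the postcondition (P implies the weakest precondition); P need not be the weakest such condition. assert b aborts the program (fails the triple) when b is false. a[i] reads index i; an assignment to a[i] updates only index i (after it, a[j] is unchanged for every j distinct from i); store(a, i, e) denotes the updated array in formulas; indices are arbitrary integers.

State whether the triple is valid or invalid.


Working backward. After the program, the postcondition 3*arr[u + 1] - 7 <= 3*z + 6 or 3*z + 5 != c - 7 must hold; in canonical form it is 3*arr[u + 1] <= 3*z + 13 or 3*z != c - 12.
Before u := t: 3*arr[t + 1] <= 3*z + 13 or 3*z != c - 12
Before assert 2*u - 8 >= -5: 2*u >= 3 and (3*arr[t + 1] <= 3*z + 13 or 3*z != c - 12)
The weakest precondition is 2*u >= 3 and (3*arr[t + 1] <= 3*z + 13 or 3*z != c - 12).
Check whether 2*u >= 3 and (3*arr[t + 1] <= 3*z + 16 or 3*z != c - 12) implies it.
Countermodel: at the initial state arr = {[0] = 0, elsewhere 0}, c = -3, t = -1, u = 2, z = -5, the precondition holds but the weakest precondition fails.
Answer: invalid
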